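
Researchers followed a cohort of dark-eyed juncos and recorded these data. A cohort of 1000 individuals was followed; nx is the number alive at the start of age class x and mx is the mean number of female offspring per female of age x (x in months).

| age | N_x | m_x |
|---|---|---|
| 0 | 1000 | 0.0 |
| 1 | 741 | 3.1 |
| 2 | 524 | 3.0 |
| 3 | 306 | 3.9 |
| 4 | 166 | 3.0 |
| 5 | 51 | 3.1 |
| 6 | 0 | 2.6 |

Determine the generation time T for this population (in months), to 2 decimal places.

lx = nx/n0 = nx/1000: 1, 0.741, 0.524, 0.306, 0.166, 0.051, 0
lx·mx: 0, 2.2971, 1.572, 1.1934, 0.498, 0.1581, 0 → R0 = 5.7186
x·lx·mx: 0, 2.2971, 3.144, 3.5802, 1.992, 0.7905, 0 → Σ = 11.8038
T = 11.8038 / 5.7186 = 2.064107… → 2.06

2.06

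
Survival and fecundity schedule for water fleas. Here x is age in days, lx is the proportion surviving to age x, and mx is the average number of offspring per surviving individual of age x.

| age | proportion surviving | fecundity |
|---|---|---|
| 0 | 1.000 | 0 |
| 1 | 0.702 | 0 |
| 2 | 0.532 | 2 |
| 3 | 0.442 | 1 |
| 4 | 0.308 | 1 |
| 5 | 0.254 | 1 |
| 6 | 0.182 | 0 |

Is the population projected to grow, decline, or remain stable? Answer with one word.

growing

R0 = Σ lx·mx = 0 + 0 + 1.064 + 0.442 + 0.308 + 0.254 + 0 = 2.068
R0 > 1, so the population is growing.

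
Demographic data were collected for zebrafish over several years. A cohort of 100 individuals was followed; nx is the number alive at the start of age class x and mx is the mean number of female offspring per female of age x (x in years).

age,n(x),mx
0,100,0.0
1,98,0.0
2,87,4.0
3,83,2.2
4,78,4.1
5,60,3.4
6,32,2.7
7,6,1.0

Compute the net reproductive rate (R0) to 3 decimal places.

lx = nx/n0 = nx/100: 1, 0.98, 0.87, 0.83, 0.78, 0.6, 0.32, 0.06
lx·mx by age: 0, 0, 3.48, 1.826, 3.198, 2.04, 0.864, 0.06
R0 = Σ lx·mx = 11.468 → 11.468

11.468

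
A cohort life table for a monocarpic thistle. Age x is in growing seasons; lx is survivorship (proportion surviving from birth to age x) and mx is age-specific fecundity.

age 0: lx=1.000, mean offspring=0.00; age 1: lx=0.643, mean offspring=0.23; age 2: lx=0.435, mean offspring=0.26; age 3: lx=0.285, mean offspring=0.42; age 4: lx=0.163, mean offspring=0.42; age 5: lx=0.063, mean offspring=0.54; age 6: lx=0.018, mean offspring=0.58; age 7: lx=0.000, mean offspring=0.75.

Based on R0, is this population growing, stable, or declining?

R0 = Σ lx·mx = 0 + 0.14789 + 0.1131 + 0.1197 + 0.06846 + 0.03402 + 0.01044 + 0 = 0.49361
R0 < 1, so the population is declining.

declining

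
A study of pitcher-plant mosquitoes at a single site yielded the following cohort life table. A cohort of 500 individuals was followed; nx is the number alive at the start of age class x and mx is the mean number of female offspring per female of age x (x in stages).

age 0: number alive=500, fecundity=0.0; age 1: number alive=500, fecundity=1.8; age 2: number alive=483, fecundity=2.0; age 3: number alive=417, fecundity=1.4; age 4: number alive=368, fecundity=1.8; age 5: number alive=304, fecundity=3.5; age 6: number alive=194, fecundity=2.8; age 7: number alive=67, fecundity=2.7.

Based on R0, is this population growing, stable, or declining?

growing

lx = nx/n0 = nx/500: 1, 1, 0.966, 0.834, 0.736, 0.608, 0.388, 0.134
R0 = Σ lx·mx = 0 + 1.8 + 1.932 + 1.1676 + 1.3248 + 2.128 + 1.0864 + 0.3618 = 9.8006
R0 > 1, so the population is growing.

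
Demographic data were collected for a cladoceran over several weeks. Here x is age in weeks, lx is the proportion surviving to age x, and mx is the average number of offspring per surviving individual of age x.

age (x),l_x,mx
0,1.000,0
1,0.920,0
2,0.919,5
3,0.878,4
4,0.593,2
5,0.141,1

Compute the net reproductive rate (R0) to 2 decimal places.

lx·mx by age: 0, 0, 4.595, 3.512, 1.186, 0.141
R0 = Σ lx·mx = 9.434 → 9.43

9.43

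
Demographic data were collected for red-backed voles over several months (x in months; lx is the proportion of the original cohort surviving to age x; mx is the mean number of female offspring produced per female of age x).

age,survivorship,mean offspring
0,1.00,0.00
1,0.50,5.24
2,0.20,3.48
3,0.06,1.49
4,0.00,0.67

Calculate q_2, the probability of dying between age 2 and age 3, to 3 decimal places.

q_2 = (l_2 − l_3) / l_2 = (0.2 − 0.06) / 0.2
     = 0.14 / 0.2 = 0.7 → 0.700

0.700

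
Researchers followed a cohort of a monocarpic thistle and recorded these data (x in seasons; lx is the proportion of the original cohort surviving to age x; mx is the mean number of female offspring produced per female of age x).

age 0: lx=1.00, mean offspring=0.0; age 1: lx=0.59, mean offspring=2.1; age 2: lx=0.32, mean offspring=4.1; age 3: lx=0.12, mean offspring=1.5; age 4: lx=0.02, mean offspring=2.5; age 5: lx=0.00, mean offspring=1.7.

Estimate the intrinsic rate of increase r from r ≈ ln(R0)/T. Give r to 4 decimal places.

R0 = Σ lx·mx = 0 + 1.239 + 1.312 + 0.18 + 0.05 + 0 = 2.781
Σ x·lx·mx = 4.603; T = 4.603/2.781 = 1.65516…
r ≈ ln(R0)/T = ln(2.781)/1.65516… = 0.617953… → 0.6180

0.6180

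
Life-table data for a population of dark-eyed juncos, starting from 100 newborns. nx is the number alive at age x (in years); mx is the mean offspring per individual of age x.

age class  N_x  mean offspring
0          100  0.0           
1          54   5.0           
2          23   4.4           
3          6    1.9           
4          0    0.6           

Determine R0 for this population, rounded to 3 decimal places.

lx = nx/n0 = nx/100: 1, 0.54, 0.23, 0.06, 0
lx·mx by age: 0, 2.7, 1.012, 0.114, 0
R0 = Σ lx·mx = 3.826 → 3.826

3.826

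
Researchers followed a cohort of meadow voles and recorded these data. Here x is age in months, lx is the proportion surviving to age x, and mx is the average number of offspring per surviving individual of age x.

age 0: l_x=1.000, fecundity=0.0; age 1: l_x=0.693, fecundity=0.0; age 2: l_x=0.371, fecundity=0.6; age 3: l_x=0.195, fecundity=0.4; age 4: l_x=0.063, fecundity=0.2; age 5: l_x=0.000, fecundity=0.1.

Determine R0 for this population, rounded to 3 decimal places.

0.313

lx·mx by age: 0, 0, 0.2226, 0.078, 0.0126, 0
R0 = Σ lx·mx = 0.3132 → 0.313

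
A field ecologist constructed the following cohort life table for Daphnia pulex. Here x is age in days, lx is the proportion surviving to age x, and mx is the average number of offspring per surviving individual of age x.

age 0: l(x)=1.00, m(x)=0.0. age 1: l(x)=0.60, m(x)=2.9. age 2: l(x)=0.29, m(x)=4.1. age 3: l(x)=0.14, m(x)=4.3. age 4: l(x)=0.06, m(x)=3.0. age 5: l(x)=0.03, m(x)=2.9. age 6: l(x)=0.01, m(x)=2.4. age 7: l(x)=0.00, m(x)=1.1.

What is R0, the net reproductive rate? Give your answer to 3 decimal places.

lx·mx by age: 0, 1.74, 1.189, 0.602, 0.18, 0.087, 0.024, 0
R0 = Σ lx·mx = 3.822 → 3.822

3.822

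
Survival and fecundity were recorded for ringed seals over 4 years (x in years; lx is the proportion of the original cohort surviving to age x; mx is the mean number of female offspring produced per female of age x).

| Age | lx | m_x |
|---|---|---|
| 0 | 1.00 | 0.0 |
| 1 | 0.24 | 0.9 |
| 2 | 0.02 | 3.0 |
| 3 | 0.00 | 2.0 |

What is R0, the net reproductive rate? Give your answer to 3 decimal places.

lx·mx by age: 0, 0.216, 0.06, 0
R0 = Σ lx·mx = 0.276 → 0.276

0.276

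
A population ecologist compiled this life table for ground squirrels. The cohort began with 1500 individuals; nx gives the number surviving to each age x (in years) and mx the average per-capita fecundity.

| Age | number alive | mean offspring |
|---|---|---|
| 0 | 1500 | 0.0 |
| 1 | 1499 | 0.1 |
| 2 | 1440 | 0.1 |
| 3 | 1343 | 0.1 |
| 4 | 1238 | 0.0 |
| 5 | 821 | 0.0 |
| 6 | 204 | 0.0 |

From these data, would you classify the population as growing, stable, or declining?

lx = nx/n0 = nx/1500: 1, 0.99933…, 0.96, 0.89533…, 0.82533…, 0.54733…, 0.136
R0 = Σ lx·mx = 0 + 0.099933… + 0.096 + 0.089533… + 0 + 0 + 0 = 0.285467…
R0 < 1, so the population is declining.

declining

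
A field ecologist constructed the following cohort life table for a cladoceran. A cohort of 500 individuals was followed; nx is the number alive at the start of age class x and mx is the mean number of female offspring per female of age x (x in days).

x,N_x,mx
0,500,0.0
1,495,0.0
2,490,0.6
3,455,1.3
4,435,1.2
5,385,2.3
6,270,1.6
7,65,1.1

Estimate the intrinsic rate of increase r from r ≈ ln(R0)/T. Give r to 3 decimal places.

lx = nx/n0 = nx/500: 1, 0.99, 0.98, 0.91, 0.87, 0.77, 0.54, 0.13
R0 = Σ lx·mx = 0 + 0 + 0.588 + 1.183 + 1.044 + 1.771 + 0.864 + 0.143 = 5.593
Σ x·lx·mx = 23.941; T = 23.941/5.593 = 4.28053…
r ≈ ln(R0)/T = ln(5.593)/4.28053… = 0.40217… → 0.402

0.402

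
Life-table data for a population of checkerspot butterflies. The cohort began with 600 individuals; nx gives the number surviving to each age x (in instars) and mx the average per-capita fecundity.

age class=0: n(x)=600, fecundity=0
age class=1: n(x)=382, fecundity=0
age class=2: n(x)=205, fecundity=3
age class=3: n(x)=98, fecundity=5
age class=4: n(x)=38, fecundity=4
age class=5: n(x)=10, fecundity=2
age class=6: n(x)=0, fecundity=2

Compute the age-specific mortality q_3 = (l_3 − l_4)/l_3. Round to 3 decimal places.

lx = nx/n0 = nx/600: 1, 0.63667…, 0.34167…, 0.16333…, 0.06333…, 0.01667…, 0
q_3 = (l_3 − l_4) / l_3 = (0.163333… − 0.063333…) / 0.163333…
     = 0.1… / 0.163333… = 0.612245… → 0.612

0.612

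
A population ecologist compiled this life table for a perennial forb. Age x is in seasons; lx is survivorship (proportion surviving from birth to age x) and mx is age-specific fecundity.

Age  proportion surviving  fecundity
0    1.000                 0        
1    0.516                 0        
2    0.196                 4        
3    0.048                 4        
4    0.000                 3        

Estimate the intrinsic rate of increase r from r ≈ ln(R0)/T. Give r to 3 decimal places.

-0.011

R0 = Σ lx·mx = 0 + 0 + 0.784 + 0.192 + 0 = 0.976
Σ x·lx·mx = 2.144; T = 2.144/0.976 = 2.19672…
r ≈ ln(R0)/T = ln(0.976)/2.19672… = -0.01106… → -0.011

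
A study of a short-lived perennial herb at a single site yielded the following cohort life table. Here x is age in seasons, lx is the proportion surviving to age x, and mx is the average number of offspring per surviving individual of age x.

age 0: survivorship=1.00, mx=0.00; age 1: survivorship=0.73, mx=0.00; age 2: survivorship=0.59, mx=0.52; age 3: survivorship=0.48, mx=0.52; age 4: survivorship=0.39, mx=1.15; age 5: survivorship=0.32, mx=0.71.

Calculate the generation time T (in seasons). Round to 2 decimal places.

3.48

lx·mx: 0, 0, 0.3068, 0.2496, 0.4485, 0.2272 → R0 = 1.2321
x·lx·mx: 0, 0, 0.6136, 0.7488, 1.794, 1.136 → Σ = 4.2924
T = 4.2924 / 1.2321 = 3.483808… → 3.48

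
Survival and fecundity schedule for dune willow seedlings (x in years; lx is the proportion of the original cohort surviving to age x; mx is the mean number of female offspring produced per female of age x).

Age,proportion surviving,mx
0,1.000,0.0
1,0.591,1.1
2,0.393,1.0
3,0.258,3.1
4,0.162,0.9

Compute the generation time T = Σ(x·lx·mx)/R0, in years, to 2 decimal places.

lx·mx: 0, 0.6501, 0.393, 0.7998, 0.1458 → R0 = 1.9887
x·lx·mx: 0, 0.6501, 0.786, 2.3994, 0.5832 → Σ = 4.4187
T = 4.4187 / 1.9887 = 2.221904… → 2.22

2.22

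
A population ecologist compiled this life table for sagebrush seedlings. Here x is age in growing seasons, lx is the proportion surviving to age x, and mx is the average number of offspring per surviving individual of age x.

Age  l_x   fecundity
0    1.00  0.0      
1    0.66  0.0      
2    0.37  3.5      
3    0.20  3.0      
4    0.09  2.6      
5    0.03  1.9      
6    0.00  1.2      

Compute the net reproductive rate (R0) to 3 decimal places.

lx·mx by age: 0, 0, 1.295, 0.6, 0.234, 0.057, 0
R0 = Σ lx·mx = 2.186 → 2.186

2.186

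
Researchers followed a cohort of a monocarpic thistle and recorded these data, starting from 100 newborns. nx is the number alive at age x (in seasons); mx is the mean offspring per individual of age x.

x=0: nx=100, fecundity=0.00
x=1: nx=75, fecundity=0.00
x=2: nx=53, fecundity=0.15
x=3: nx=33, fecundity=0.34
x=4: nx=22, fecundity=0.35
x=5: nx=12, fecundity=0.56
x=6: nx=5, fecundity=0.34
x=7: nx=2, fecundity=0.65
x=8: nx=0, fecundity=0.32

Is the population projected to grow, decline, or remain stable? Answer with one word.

lx = nx/n0 = nx/100: 1, 0.75, 0.53, 0.33, 0.22, 0.12, 0.05, 0.02, 0
R0 = Σ lx·mx = 0 + 0 + 0.0795 + 0.1122 + 0.077 + 0.0672 + 0.017 + 0.013 + 0 = 0.3659
R0 < 1, so the population is declining.

declining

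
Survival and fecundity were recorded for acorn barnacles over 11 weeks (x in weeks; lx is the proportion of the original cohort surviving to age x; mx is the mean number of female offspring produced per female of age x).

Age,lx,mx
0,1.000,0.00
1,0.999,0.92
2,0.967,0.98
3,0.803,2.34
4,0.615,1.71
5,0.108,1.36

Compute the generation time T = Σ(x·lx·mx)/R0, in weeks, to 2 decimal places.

2.71

lx·mx: 0, 0.91908, 0.94766, 1.87902, 1.05165, 0.14688 → R0 = 4.94429
x·lx·mx: 0, 0.91908, 1.89532, 5.63706, 4.2066, 0.7344 → Σ = 13.39246
T = 13.39246 / 4.94429 = 2.708672… → 2.71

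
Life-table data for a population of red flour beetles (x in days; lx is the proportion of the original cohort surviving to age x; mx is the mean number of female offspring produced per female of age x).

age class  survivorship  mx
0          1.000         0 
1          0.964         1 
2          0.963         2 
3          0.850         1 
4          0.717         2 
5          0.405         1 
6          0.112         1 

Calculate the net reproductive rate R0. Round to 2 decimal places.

5.69

lx·mx by age: 0, 0.964, 1.926, 0.85, 1.434, 0.405, 0.112
R0 = Σ lx·mx = 5.691 → 5.69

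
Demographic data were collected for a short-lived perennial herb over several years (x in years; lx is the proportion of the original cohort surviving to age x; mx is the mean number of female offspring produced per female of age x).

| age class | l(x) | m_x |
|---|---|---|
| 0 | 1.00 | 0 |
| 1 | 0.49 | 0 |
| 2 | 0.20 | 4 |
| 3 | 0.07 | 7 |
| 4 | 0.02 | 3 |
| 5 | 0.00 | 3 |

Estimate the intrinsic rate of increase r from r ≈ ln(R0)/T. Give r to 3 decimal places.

R0 = Σ lx·mx = 0 + 0 + 0.8 + 0.49 + 0.06 + 0 = 1.35
Σ x·lx·mx = 3.31; T = 3.31/1.35 = 2.45185…
r ≈ ln(R0)/T = ln(1.35)/2.45185… = 0.1224… → 0.122

0.122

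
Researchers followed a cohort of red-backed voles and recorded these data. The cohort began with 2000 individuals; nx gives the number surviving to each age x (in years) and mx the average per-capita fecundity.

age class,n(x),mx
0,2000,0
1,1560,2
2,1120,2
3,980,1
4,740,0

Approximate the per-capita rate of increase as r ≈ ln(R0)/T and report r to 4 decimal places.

0.6940

lx = nx/n0 = nx/2000: 1, 0.78, 0.56, 0.49, 0.37
R0 = Σ lx·mx = 0 + 1.56 + 1.12 + 0.49 + 0 = 3.17
Σ x·lx·mx = 5.27; T = 5.27/3.17 = 1.66246…
r ≈ ln(R0)/T = ln(3.17)/1.66246… = 0.69399… → 0.6940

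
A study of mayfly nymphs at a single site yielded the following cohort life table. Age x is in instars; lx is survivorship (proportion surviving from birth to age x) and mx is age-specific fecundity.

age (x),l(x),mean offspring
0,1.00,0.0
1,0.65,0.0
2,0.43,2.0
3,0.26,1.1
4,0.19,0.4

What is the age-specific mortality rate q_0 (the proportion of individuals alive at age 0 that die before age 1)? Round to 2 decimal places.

0.35

q_0 = (l_0 − l_1) / l_0 = (1 − 0.65) / 1
     = 0.35 / 1 = 0.35 → 0.35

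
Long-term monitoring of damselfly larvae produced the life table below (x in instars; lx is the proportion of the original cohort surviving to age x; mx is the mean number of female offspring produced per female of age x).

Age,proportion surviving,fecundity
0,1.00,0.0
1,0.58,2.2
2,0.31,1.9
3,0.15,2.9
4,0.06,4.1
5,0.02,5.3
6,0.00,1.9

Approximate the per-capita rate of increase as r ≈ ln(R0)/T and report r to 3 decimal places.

0.491

R0 = Σ lx·mx = 0 + 1.276 + 0.589 + 0.435 + 0.246 + 0.106 + 0 = 2.652
Σ x·lx·mx = 5.273; T = 5.273/2.652 = 1.98831…
r ≈ ln(R0)/T = ln(2.652)/1.98831… = 0.49052… → 0.491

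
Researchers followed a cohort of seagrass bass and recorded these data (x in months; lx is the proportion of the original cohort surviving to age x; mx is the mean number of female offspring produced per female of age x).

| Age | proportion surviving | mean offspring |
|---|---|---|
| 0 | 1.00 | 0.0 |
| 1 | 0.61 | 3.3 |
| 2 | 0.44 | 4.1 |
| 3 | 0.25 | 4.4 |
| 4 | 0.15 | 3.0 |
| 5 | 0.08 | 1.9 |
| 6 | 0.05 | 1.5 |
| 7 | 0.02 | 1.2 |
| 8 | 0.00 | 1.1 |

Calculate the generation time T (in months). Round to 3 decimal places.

2.154

lx·mx: 0, 2.013, 1.804, 1.1, 0.45, 0.152, 0.075, 0.024, 0 → R0 = 5.618
x·lx·mx: 0, 2.013, 3.608, 3.3, 1.8, 0.76, 0.45, 0.168, 0 → Σ = 12.099
T = 12.099 / 5.618 = 2.153613… → 2.154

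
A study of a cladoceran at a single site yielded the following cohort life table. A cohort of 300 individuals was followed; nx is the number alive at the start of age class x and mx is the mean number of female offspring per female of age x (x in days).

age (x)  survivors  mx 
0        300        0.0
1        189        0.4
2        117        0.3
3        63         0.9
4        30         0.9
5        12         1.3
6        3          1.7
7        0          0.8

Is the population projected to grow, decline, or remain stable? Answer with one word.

declining

lx = nx/n0 = nx/300: 1, 0.63, 0.39, 0.21, 0.1, 0.04, 0.01, 0
R0 = Σ lx·mx = 0 + 0.252 + 0.117 + 0.189 + 0.09 + 0.052 + 0.017 + 0 = 0.717
R0 < 1, so the population is declining.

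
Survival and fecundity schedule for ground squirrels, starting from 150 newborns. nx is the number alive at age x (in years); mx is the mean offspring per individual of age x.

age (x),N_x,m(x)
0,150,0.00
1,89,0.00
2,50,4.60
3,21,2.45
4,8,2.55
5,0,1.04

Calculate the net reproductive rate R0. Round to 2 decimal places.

lx = nx/n0 = nx/150: 1, 0.59333…, 0.33333…, 0.14, 0.05333…, 0
lx·mx by age: 0, 0, 1.533333…, 0.343, 0.136…, 0
R0 = Σ lx·mx = 2.012333… → 2.01

2.01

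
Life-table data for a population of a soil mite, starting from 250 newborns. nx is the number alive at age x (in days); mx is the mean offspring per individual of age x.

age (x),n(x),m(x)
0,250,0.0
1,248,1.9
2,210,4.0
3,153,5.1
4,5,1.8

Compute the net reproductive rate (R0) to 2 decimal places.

8.40

lx = nx/n0 = nx/250: 1, 0.992, 0.84, 0.612, 0.02
lx·mx by age: 0, 1.8848, 3.36, 3.1212, 0.036
R0 = Σ lx·mx = 8.402 → 8.40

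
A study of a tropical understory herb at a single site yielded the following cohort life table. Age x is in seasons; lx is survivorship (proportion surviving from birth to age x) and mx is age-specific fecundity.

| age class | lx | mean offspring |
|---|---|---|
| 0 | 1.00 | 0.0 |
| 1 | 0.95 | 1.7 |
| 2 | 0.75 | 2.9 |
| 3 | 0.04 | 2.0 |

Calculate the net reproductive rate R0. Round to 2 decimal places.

3.87

lx·mx by age: 0, 1.615, 2.175, 0.08
R0 = Σ lx·mx = 3.87 → 3.87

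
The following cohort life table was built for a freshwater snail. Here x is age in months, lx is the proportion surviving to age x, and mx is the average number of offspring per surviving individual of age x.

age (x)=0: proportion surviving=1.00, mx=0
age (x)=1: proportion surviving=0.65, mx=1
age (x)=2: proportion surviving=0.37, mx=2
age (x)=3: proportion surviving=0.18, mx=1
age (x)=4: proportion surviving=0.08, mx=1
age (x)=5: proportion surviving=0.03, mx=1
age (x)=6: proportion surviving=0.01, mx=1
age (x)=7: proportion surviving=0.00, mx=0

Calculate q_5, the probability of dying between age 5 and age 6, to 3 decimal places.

q_5 = (l_5 − l_6) / l_5 = (0.03 − 0.01) / 0.03
     = 0.02 / 0.03 = 0.666667… → 0.667

0.667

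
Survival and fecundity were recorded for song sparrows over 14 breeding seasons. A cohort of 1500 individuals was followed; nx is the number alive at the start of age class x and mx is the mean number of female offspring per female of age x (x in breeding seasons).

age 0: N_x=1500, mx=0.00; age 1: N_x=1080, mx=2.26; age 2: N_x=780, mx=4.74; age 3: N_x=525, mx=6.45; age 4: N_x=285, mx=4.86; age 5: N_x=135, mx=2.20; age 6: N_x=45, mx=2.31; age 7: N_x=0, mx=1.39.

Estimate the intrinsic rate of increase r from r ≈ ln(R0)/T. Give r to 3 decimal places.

0.827

lx = nx/n0 = nx/1500: 1, 0.72, 0.52, 0.35, 0.19, 0.09, 0.03, 0
R0 = Σ lx·mx = 0 + 1.6272 + 2.4648 + 2.2575 + 0.9234 + 0.198 + 0.0693 + 0 = 7.5402
Σ x·lx·mx = 18.4287; T = 18.4287/7.5402 = 2.44406…
r ≈ ln(R0)/T = ln(7.5402)/2.44406… = 0.8266… → 0.827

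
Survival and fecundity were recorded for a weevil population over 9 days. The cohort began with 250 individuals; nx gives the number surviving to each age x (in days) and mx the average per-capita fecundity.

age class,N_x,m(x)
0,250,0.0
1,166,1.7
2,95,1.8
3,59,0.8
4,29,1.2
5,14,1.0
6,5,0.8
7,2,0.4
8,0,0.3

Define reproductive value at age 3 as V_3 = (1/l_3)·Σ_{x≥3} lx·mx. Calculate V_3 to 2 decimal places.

1.71

lx = nx/n0 = nx/250: 1, 0.664, 0.38, 0.236, 0.116, 0.056, 0.02, 0.008, 0
lx·mx for x ≥ 3: 0.1888, 0.1392, 0.056, 0.016, 0.0032, 0 → sum = 0.4032
V_3 = 0.4032 / l_3 = 0.4032 / 0.236 = 1.708475… → 1.71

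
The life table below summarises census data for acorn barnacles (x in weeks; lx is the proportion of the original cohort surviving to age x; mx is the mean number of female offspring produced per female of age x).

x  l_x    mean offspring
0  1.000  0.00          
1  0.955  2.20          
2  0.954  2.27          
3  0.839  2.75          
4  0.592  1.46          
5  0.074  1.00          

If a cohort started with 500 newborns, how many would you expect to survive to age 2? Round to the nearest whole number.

Expected survivors = N0 · l_2 = 500 × 0.954 = 477 → 477

477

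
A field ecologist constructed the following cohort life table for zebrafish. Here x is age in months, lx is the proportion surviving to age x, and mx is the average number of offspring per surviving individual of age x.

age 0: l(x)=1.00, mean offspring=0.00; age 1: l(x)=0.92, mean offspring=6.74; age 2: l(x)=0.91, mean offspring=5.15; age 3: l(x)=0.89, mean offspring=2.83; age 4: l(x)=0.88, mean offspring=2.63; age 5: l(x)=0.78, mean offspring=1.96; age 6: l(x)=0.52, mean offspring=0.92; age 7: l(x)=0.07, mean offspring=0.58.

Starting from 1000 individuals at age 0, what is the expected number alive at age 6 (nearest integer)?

Expected survivors = N0 · l_6 = 1000 × 0.52 = 520 → 520

520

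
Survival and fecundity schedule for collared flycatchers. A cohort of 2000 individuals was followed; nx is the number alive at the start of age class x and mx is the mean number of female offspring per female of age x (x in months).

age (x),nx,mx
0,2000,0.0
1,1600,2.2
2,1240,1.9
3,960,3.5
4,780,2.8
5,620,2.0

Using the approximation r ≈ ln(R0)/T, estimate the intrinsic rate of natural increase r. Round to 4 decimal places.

0.7026

lx = nx/n0 = nx/2000: 1, 0.8, 0.62, 0.48, 0.39, 0.31
R0 = Σ lx·mx = 0 + 1.76 + 1.178 + 1.68 + 1.092 + 0.62 = 6.33
Σ x·lx·mx = 16.624; T = 16.624/6.33 = 2.62622…
r ≈ ln(R0)/T = ln(6.33)/2.62622… = 0.702644… → 0.7026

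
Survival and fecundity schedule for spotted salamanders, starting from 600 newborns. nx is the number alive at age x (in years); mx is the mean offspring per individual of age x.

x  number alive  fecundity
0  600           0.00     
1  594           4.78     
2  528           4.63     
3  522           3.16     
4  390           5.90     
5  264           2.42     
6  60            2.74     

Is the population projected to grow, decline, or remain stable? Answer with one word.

lx = nx/n0 = nx/600: 1, 0.99, 0.88, 0.87, 0.65, 0.44, 0.1
R0 = Σ lx·mx = 0 + 4.7322 + 4.0744 + 2.7492 + 3.835 + 1.0648 + 0.274 = 16.7296
R0 > 1, so the population is growing.

growing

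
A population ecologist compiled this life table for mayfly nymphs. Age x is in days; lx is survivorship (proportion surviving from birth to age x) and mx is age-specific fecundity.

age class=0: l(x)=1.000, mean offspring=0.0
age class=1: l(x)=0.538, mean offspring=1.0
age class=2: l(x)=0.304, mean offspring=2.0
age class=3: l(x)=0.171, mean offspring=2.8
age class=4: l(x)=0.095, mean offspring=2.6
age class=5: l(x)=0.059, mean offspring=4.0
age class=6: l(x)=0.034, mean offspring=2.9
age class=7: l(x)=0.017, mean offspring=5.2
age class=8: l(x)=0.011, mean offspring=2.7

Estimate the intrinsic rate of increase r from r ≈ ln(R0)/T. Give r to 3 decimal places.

0.288

R0 = Σ lx·mx = 0 + 0.538 + 0.608 + 0.4788 + 0.247 + 0.236 + 0.0986 + 0.0884 + 0.0297 = 2.3245
Σ x·lx·mx = 6.8064; T = 6.8064/2.3245 = 2.92811…
r ≈ ln(R0)/T = ln(2.3245)/2.92811… = 0.28807… → 0.288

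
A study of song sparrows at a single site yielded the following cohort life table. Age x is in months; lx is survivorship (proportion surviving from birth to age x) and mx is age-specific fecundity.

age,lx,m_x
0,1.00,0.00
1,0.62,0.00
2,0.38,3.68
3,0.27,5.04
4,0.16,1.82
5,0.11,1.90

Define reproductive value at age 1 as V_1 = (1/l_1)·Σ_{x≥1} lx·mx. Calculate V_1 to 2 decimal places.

lx·mx for x ≥ 1: 0, 1.3984, 1.3608, 0.2912, 0.209 → sum = 3.2594
V_1 = 3.2594 / l_1 = 3.2594 / 0.62 = 5.257097… → 5.26

5.26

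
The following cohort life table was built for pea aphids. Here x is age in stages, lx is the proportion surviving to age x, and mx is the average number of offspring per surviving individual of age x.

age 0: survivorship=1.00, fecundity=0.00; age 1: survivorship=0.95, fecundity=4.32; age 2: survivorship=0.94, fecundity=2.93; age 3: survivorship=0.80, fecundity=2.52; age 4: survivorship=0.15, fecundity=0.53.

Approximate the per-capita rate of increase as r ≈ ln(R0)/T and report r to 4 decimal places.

1.2284

R0 = Σ lx·mx = 0 + 4.104 + 2.7542 + 2.016 + 0.0795 = 8.9537
Σ x·lx·mx = 15.9784; T = 15.9784/8.9537 = 1.78456…
r ≈ ln(R0)/T = ln(8.9537)/1.78456… = 1.228353… → 1.2284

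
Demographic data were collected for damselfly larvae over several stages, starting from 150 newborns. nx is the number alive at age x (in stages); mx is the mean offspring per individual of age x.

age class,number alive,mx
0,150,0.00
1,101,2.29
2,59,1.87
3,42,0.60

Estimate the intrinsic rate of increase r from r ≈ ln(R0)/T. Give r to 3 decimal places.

0.622

lx = nx/n0 = nx/150: 1, 0.67333…, 0.39333…, 0.28
R0 = Σ lx·mx = 0 + 1.54193… + 0.73553… + 0.168 = 2.445467…
Σ x·lx·mx = 3.517…; T = 3.517…/2.445467… = 1.43817…
r ≈ ln(R0)/T = ln(2.445467…)/1.43817… = 0.62179… → 0.622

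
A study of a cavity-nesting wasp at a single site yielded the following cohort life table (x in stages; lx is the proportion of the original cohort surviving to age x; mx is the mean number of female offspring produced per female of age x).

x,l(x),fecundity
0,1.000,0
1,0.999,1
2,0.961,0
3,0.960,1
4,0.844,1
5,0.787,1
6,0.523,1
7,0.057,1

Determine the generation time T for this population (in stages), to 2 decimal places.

3.53

lx·mx: 0, 0.999, 0, 0.96, 0.844, 0.787, 0.523, 0.057 → R0 = 4.17
x·lx·mx: 0, 0.999, 0, 2.88, 3.376, 3.935, 3.138, 0.399 → Σ = 14.727
T = 14.727 / 4.17 = 3.531655… → 3.53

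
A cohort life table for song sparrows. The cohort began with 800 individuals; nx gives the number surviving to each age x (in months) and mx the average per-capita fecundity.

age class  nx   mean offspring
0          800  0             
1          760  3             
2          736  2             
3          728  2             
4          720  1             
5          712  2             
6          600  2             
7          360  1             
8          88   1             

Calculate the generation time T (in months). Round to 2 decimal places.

lx = nx/n0 = nx/800: 1, 0.95, 0.92, 0.91, 0.9, 0.89, 0.75, 0.45, 0.11
lx·mx: 0, 2.85, 1.84, 1.82, 0.9, 1.78, 1.5, 0.45, 0.11 → R0 = 11.25
x·lx·mx: 0, 2.85, 3.68, 5.46, 3.6, 8.9, 9, 3.15, 0.88 → Σ = 37.52
T = 37.52 / 11.25 = 3.335111… → 3.34

3.34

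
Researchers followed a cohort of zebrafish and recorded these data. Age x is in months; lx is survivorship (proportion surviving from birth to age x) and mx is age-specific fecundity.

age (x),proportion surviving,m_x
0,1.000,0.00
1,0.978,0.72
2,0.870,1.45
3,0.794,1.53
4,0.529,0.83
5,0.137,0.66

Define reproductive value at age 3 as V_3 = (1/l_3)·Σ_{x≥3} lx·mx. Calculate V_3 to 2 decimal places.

2.20

lx·mx for x ≥ 3: 1.21482, 0.43907, 0.09042 → sum = 1.74431
V_3 = 1.74431 / l_3 = 1.74431 / 0.794 = 2.196864… → 2.20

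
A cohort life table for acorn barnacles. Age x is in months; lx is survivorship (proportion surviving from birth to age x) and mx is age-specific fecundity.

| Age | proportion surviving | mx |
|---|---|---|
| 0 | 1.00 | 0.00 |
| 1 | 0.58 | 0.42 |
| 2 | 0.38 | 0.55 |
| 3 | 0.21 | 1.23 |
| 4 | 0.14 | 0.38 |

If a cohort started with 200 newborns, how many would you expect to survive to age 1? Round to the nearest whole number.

Expected survivors = N0 · l_1 = 200 × 0.58 = 116 → 116

116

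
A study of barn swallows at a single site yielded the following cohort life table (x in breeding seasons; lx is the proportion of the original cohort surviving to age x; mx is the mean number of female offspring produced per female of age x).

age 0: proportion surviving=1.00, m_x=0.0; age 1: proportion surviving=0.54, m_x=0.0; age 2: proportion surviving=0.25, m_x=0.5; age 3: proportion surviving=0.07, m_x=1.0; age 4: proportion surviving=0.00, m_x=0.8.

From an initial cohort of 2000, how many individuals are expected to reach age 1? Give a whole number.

Expected survivors = N0 · l_1 = 2000 × 0.54 = 1080 → 1080

1080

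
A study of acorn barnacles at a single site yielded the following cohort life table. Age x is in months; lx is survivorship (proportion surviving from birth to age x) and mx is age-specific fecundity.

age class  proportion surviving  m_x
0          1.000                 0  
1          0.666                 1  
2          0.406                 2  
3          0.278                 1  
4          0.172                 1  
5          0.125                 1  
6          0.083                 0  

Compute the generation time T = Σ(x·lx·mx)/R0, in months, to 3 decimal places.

2.161

lx·mx: 0, 0.666, 0.812, 0.278, 0.172, 0.125, 0 → R0 = 2.053
x·lx·mx: 0, 0.666, 1.624, 0.834, 0.688, 0.625, 0 → Σ = 4.437
T = 4.437 / 2.053 = 2.161227… → 2.161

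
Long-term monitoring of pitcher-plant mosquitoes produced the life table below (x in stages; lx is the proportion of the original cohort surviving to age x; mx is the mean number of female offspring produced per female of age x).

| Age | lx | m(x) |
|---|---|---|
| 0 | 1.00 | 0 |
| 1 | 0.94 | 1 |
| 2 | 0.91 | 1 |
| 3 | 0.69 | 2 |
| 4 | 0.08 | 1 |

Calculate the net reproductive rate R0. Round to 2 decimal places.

3.31

lx·mx by age: 0, 0.94, 0.91, 1.38, 0.08
R0 = Σ lx·mx = 3.31 → 3.31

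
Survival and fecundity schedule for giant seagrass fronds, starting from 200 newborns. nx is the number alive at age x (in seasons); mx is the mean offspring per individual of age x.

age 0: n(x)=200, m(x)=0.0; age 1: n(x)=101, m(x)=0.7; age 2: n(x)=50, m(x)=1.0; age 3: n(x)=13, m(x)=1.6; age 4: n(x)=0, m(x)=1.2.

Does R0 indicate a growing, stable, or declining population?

declining

lx = nx/n0 = nx/200: 1, 0.505, 0.25, 0.065, 0
R0 = Σ lx·mx = 0 + 0.3535 + 0.25 + 0.104 + 0 = 0.7075
R0 < 1, so the population is declining.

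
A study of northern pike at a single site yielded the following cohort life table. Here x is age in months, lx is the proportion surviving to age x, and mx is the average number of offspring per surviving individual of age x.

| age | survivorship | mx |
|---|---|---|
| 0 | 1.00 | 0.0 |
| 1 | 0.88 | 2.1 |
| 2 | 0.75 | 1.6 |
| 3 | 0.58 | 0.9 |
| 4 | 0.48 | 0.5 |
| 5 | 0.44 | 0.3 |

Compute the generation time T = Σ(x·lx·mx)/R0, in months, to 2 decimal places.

lx·mx: 0, 1.848, 1.2, 0.522, 0.24, 0.132 → R0 = 3.942
x·lx·mx: 0, 1.848, 2.4, 1.566, 0.96, 0.66 → Σ = 7.434
T = 7.434 / 3.942 = 1.885845… → 1.89

1.89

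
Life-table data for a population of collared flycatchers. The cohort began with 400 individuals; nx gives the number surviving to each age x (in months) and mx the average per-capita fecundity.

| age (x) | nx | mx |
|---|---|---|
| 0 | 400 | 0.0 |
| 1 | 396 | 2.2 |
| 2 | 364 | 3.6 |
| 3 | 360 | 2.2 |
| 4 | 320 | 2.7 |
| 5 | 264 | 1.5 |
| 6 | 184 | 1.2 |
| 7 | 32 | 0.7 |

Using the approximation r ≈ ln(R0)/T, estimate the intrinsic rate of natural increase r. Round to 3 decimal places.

lx = nx/n0 = nx/400: 1, 0.99, 0.91, 0.9, 0.8, 0.66, 0.46, 0.08
R0 = Σ lx·mx = 0 + 2.178 + 3.276 + 1.98 + 2.16 + 0.99 + 0.552 + 0.056 = 11.192
Σ x·lx·mx = 31.964; T = 31.964/11.192 = 2.85597…
r ≈ ln(R0)/T = ln(11.192)/2.85597… = 0.84567… → 0.846

0.846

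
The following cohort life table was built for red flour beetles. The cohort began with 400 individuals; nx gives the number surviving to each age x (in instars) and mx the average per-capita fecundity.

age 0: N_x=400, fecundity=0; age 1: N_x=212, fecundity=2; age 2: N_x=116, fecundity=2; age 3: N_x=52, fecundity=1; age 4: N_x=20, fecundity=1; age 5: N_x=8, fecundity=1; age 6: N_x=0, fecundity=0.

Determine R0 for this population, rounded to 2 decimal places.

lx = nx/n0 = nx/400: 1, 0.53, 0.29, 0.13, 0.05, 0.02, 0
lx·mx by age: 0, 1.06, 0.58, 0.13, 0.05, 0.02, 0
R0 = Σ lx·mx = 1.84 → 1.84

1.84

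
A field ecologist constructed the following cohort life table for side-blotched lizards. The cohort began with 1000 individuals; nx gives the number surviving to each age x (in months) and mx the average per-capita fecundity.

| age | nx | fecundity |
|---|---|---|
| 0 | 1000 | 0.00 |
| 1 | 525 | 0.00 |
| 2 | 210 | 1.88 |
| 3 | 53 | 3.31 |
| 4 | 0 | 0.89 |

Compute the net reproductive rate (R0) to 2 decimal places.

lx = nx/n0 = nx/1000: 1, 0.525, 0.21, 0.053, 0
lx·mx by age: 0, 0, 0.3948, 0.17543, 0
R0 = Σ lx·mx = 0.57023 → 0.57

0.57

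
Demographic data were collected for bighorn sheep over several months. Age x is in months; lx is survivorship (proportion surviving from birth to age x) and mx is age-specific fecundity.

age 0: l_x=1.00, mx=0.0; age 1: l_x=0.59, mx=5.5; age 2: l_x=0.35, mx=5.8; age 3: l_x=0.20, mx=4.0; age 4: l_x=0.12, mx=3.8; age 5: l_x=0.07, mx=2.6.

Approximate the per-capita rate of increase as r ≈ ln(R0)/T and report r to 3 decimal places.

1.028

R0 = Σ lx·mx = 0 + 3.245 + 2.03 + 0.8 + 0.456 + 0.182 = 6.713
Σ x·lx·mx = 12.439; T = 12.439/6.713 = 1.85297…
r ≈ ln(R0)/T = ln(6.713)/1.85297… = 1.02756… → 1.028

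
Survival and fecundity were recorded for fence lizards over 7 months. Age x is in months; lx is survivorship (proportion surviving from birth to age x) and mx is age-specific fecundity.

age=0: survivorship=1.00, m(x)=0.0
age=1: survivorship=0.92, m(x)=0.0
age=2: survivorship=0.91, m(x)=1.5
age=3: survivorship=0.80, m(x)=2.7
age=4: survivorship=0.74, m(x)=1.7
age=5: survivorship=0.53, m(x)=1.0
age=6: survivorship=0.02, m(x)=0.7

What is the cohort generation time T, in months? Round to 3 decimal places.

lx·mx: 0, 0, 1.365, 2.16, 1.258, 0.53, 0.014 → R0 = 5.327
x·lx·mx: 0, 0, 2.73, 6.48, 5.032, 2.65, 0.084 → Σ = 16.976
T = 16.976 / 5.327 = 3.186784… → 3.187

3.187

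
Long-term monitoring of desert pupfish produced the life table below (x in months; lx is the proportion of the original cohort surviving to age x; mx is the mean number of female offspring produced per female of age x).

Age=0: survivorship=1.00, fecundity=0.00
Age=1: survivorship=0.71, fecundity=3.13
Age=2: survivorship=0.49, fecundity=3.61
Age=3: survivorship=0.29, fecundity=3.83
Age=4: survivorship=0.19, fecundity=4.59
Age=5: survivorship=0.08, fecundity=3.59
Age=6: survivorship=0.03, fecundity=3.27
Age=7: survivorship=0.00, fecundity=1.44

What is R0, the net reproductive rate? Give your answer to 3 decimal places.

6.359

lx·mx by age: 0, 2.2223, 1.7689, 1.1107, 0.8721, 0.2872, 0.0981, 0
R0 = Σ lx·mx = 6.3593 → 6.359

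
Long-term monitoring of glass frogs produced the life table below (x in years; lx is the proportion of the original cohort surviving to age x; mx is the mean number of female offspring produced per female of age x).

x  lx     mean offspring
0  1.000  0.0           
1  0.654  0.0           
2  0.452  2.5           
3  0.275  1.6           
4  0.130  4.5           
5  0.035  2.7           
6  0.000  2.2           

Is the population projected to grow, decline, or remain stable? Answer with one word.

R0 = Σ lx·mx = 0 + 0 + 1.13 + 0.44 + 0.585 + 0.0945 + 0 = 2.2495
R0 > 1, so the population is growing.

growing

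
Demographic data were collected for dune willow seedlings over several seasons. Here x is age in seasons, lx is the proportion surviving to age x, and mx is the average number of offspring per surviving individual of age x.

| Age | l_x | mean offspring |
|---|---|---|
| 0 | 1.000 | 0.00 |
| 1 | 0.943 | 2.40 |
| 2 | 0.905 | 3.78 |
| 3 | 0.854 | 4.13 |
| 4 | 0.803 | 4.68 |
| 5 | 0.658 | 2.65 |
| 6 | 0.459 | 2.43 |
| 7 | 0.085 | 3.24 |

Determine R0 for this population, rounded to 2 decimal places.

lx·mx by age: 0, 2.2632, 3.4209, 3.52702, 3.75804, 1.7437, 1.11537, 0.2754
R0 = Σ lx·mx = 16.10363 → 16.10

16.10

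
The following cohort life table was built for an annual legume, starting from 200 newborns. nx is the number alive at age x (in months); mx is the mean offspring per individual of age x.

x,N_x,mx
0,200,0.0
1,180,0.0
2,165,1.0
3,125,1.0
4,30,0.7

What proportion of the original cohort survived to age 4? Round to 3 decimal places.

0.150

l_4 = n_4/n_0 = 30/200 = 0.15 → 0.150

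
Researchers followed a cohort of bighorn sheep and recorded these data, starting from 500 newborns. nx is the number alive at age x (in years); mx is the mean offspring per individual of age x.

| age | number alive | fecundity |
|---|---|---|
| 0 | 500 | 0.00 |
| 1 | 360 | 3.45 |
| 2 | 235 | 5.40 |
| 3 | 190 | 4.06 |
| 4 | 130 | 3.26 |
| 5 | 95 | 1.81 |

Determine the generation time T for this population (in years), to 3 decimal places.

lx = nx/n0 = nx/500: 1, 0.72, 0.47, 0.38, 0.26, 0.19
lx·mx: 0, 2.484, 2.538, 1.5428, 0.8476, 0.3439 → R0 = 7.7563
x·lx·mx: 0, 2.484, 5.076, 4.6284, 3.3904, 1.7195 → Σ = 17.2983
T = 17.2983 / 7.7563 = 2.230226… → 2.230

2.230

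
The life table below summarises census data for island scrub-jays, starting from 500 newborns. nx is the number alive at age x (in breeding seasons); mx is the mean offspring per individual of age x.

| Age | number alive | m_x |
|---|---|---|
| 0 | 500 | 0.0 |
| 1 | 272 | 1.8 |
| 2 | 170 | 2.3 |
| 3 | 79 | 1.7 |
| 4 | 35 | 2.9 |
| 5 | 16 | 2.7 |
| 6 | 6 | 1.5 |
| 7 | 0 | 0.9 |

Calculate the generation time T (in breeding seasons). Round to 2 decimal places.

lx = nx/n0 = nx/500: 1, 0.544, 0.34, 0.158, 0.07, 0.032, 0.012, 0
lx·mx: 0, 0.9792, 0.782, 0.2686, 0.203, 0.0864, 0.018, 0 → R0 = 2.3372
x·lx·mx: 0, 0.9792, 1.564, 0.8058, 0.812, 0.432, 0.108, 0 → Σ = 4.701
T = 4.701 / 2.3372 = 2.011381… → 2.01

2.01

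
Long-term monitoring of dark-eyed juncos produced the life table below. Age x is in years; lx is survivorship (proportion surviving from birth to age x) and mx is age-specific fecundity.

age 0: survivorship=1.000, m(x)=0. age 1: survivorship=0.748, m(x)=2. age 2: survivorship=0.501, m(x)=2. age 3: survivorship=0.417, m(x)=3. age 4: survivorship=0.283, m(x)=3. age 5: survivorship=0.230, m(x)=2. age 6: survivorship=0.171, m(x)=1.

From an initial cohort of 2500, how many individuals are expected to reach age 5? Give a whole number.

575

Expected survivors = N0 · l_5 = 2500 × 0.230 = 575 → 575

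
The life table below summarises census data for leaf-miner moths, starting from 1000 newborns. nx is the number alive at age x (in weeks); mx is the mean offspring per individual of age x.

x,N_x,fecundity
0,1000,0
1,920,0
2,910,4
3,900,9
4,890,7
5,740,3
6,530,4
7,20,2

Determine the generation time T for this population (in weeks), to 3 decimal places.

lx = nx/n0 = nx/1000: 1, 0.92, 0.91, 0.9, 0.89, 0.74, 0.53, 0.02
lx·mx: 0, 0, 3.64, 8.1, 6.23, 2.22, 2.12, 0.04 → R0 = 22.35
x·lx·mx: 0, 0, 7.28, 24.3, 24.92, 11.1, 12.72, 0.28 → Σ = 80.6
T = 80.6 / 22.35 = 3.606264… → 3.606

3.606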